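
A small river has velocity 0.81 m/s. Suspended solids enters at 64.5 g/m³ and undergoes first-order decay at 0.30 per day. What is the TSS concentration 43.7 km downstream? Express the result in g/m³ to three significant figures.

Travel time t = 43.7 km / 0.81 m/s = 4.37e+04/0.81 = 5.395e+04 s = 0.6244 d.
First-order decay: C = 64.5·exp(−0.30·0.6244) = 64.5·0.8292 = 53.48 g/m³.

53.5 g/m³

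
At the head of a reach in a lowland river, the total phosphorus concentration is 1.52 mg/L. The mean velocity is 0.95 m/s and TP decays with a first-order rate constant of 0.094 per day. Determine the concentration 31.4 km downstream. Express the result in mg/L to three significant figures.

Travel time t = 31.4 km / 0.95 m/s = 3.14e+04/0.95 = 3.305e+04 s = 0.3826 d.
First-order decay: C = 1.52·exp(−0.094·0.3826) = 1.52·0.9647 = 1.466 mg/L.

1.47 mg/L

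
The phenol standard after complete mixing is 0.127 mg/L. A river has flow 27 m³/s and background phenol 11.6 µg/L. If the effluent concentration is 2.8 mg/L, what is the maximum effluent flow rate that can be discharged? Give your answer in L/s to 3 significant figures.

11.6 µg/L = 0.0116 mg/L.
Mass balance at complete mixing: C_std·(Q_w + Q_r) = Q_w·C_e + Q_r·C_b.
Rearranging, Q_w = Q_r·(C_std − C_b)/(C_e − C_std) = 27·(0.127 − 0.0116) / (2.8 − 0.127) = 1.166 m³/s.
= 1166 L/s.

1170 L/s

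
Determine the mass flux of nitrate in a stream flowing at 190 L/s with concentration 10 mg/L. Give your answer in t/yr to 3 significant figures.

60.0 t/yr

190 L/s = 0.19 m³/s.
Mass flux = Q·C = 0.19 m³/s × 10 g/m³ = 1.9 g/s.
= 1.9 g/s × 31.56 = 59.96 t/yr.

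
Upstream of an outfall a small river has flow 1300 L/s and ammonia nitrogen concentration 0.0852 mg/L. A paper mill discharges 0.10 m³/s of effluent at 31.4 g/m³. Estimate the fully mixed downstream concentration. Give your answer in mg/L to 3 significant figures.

1300 L/s = 1.3 m³/s.
By mass balance at complete mixing, C = (0.1·31.4 + 1.3·0.0852) / (0.1 + 1.3) = 3.251/1.4 = 2.322 mg/L.

2.32 mg/L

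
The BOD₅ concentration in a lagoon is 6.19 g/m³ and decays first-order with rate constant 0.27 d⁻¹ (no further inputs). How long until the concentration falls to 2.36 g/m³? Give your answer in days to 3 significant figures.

3.57 d

t = ln(C₀/C)/k = ln(6.19/2.36)/0.27 = 0.9643/0.27 = 3.571 d.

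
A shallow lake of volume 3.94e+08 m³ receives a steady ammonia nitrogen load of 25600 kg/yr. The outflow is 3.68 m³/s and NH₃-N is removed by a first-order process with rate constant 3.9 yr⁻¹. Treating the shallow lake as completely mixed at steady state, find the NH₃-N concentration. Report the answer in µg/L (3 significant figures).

Outflow Q = 3.68 m³/s × 3.156e+07 s/yr = 1.161e+08 m³/yr.
Steady-state CSTR mass balance: W = Q·C + k·V·C, so C = W/(Q + kV).
Q + kV = 1.161e+08 + 3.9·3.94e+08 = 1.653e+09 m³/yr.
C = 25600/1.653e+09 = 1.549e-05 kg/m³ = 0.01549 mg/L = 15.49 µg/L.

15.5 µg/L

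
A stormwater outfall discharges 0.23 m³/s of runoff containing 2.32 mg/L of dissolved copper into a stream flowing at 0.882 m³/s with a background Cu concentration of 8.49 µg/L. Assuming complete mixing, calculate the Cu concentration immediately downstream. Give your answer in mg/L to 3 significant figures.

0.487 mg/L

8.49 µg/L = 0.00849 mg/L.
By mass balance at complete mixing, C = (0.23·2.32 + 0.882·0.00849) / (0.23 + 0.882) = 0.5411/1.112 = 0.4866 mg/L.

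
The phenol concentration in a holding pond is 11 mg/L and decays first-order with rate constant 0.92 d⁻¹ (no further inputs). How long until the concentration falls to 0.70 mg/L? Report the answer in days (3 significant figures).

2.99 d

t = ln(C₀/C)/k = ln(11/0.70)/0.92 = 2.755/0.92 = 2.994 d.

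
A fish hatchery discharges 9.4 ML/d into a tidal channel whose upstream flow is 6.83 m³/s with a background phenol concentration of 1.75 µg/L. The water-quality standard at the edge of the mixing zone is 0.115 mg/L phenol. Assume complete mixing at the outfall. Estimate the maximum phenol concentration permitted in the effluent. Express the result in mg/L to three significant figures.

7.22 mg/L

9.4 ML/d = 0.1088 m³/s.
1.75 µg/L = 0.00175 mg/L.
Mass balance: 0.115·6.939 = 0.1088·Cₑ + 6.83·0.00175.
Cₑ = (0.798 − 0.01195) / 0.1088 = 7.225 mg/L.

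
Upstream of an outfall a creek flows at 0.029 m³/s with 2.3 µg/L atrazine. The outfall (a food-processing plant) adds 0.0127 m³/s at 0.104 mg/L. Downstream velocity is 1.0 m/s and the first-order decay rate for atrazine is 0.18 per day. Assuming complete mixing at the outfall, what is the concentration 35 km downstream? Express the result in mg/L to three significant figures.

2.3 µg/L = 0.0023 mg/L.
After complete mixing, C₀ = (0.0127·0.104 + 0.029·0.0023) / 0.0417 = 0.03327 mg/L.
Travel time t = 3.5e+04 m / 1.0 m/s = 3.5e+04 s = 0.4051 d.
C = 0.03327·exp(−0.18·0.4051) = 0.03327·0.9297 = 0.03093 mg/L.

0.0309 mg/L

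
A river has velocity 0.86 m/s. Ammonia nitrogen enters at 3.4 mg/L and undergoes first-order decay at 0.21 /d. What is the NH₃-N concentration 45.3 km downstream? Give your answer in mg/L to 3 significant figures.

2.99 mg/L

Travel time t = 45.3 km / 0.86 m/s = 4.53e+04/0.86 = 5.267e+04 s = 0.6097 d.
First-order decay: C = 3.4·exp(−0.21·0.6097) = 3.4·0.8798 = 2.991 mg/L.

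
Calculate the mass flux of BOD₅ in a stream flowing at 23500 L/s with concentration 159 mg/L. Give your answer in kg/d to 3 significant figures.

323000 kg/d

23500 L/s = 23.5 m³/s.
Mass flux = Q·C = 23.5 m³/s × 159 g/m³ = 3736 g/s.
= 3736 g/s × 86.4 = 3.228e+05 kg/d.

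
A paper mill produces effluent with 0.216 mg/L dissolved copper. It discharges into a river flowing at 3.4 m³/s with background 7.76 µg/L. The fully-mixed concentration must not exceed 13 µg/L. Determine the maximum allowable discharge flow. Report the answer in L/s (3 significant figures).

87.8 L/s

7.76 µg/L = 0.00776 mg/L.
13 µg/L = 0.013 mg/L.
Mass balance at complete mixing: C_std·(Q_w + Q_r) = Q_w·C_e + Q_r·C_b.
Rearranging, Q_w = Q_r·(C_std − C_b)/(C_e − C_std) = 3.4·(0.013 − 0.00776) / (0.216 − 0.013) = 0.08776 m³/s.
= 87.76 L/s.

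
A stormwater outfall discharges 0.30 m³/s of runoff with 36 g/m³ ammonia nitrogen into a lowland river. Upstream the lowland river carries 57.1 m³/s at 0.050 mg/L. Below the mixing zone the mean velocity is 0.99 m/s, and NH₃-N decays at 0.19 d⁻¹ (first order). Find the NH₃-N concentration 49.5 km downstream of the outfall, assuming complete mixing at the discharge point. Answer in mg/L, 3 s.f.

0.213 mg/L

After complete mixing, C₀ = (0.3·36 + 57.1·0.05) / 57.4 = 0.2379 mg/L.
Travel time t = 4.95e+04 m / 0.99 m/s = 5e+04 s = 0.5787 d.
C = 0.2379·exp(−0.19·0.5787) = 0.2379·0.8959 = 0.2131 mg/L.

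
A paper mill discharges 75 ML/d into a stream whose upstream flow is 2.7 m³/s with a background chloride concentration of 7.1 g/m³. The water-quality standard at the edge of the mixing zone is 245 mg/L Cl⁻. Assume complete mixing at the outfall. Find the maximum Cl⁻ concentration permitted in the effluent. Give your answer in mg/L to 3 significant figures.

75 ML/d = 0.8681 m³/s.
Mass balance: 245·3.568 = 0.8681·Cₑ + 2.7·7.1.
Cₑ = (874.2 − 19.17) / 0.8681 = 985 mg/L.

985 mg/L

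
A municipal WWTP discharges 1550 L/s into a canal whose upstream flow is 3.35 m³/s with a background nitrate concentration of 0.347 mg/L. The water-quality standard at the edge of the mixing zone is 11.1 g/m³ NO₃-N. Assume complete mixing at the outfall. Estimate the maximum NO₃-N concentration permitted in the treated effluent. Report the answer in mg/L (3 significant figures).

1550 L/s = 1.55 m³/s.
Mass balance: 11.1·4.9 = 1.55·Cₑ + 3.35·0.347.
Cₑ = (54.39 − 1.162) / 1.55 = 34.34 mg/L.

34.3 mg/L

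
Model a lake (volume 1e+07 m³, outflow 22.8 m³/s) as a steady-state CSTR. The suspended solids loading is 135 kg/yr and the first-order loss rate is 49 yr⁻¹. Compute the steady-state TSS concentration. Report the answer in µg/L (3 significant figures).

Outflow Q = 22.8 m³/s × 3.156e+07 s/yr = 7.195e+08 m³/yr.
Steady-state CSTR mass balance: W = Q·C + k·V·C, so C = W/(Q + kV).
Q + kV = 7.195e+08 + 49·1e+07 = 1.21e+09 m³/yr.
C = 135/1.21e+09 = 1.116e-07 kg/m³ = 0.0001116 mg/L = 0.1116 µg/L.

0.112 µg/L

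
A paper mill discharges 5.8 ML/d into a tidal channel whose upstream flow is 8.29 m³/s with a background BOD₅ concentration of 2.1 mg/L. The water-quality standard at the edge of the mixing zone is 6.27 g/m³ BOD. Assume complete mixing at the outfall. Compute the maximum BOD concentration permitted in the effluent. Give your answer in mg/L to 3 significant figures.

5.8 ML/d = 0.06713 m³/s.
Mass balance: 6.27·8.357 = 0.06713·Cₑ + 8.29·2.1.
Cₑ = (52.4 − 17.41) / 0.06713 = 521.2 mg/L.

521 mg/L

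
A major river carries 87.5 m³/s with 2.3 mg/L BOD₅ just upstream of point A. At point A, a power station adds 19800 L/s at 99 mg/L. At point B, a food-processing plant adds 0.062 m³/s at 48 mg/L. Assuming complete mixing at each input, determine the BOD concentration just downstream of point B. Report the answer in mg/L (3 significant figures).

20.2 mg/L

19800 L/s = 19.8 m³/s.
After input A: C = (87.5·2.3 + 19.8·99) / 107.3 = 20.14 mg/L.
After input B: C = (107.3·20.14 + 0.062·48) / 107.4 = 20.16 mg/L.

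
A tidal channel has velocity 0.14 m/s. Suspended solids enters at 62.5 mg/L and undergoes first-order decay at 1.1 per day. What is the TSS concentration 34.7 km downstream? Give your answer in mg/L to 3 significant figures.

2.66 mg/L

Travel time t = 34.7 km / 0.14 m/s = 3.47e+04/0.14 = 2.479e+05 s = 2.869 d.
First-order decay: C = 62.5·exp(−1.1·2.869) = 62.5·0.04261 = 2.663 mg/L.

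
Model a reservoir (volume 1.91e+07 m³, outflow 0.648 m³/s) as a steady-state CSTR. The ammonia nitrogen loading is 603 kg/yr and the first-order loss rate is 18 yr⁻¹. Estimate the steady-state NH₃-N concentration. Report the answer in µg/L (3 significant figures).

1.66 µg/L

Outflow Q = 0.648 m³/s × 3.156e+07 s/yr = 2.045e+07 m³/yr.
Steady-state CSTR mass balance: W = Q·C + k·V·C, so C = W/(Q + kV).
Q + kV = 2.045e+07 + 18·1.91e+07 = 3.642e+08 m³/yr.
C = 603/3.642e+08 = 1.655e-06 kg/m³ = 0.001655 mg/L = 1.655 µg/L.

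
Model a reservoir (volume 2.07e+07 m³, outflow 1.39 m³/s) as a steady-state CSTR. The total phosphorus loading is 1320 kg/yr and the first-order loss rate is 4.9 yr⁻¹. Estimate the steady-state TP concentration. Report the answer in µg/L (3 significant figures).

Outflow Q = 1.39 m³/s × 3.156e+07 s/yr = 4.387e+07 m³/yr.
Steady-state CSTR mass balance: W = Q·C + k·V·C, so C = W/(Q + kV).
Q + kV = 4.387e+07 + 4.9·2.07e+07 = 1.453e+08 m³/yr.
C = 1320/1.453e+08 = 9.085e-06 kg/m³ = 0.009085 mg/L = 9.085 µg/L.

9.08 µg/L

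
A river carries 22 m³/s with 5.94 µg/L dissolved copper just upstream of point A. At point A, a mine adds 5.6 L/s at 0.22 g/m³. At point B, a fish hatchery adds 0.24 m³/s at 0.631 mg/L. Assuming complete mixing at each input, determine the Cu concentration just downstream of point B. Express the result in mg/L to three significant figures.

5.94 µg/L = 0.00594 mg/L.
5.6 L/s = 0.0056 m³/s.
After input A: C = (22·0.00594 + 0.0056·0.22) / 22.01 = 0.005994 mg/L.
After input B: C = (22.01·0.005994 + 0.24·0.631) / 22.25 = 0.01274 mg/L.

0.0127 mg/L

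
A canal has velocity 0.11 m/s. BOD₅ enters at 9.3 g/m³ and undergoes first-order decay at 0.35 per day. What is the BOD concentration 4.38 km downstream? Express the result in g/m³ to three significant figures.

7.91 g/m³

Travel time t = 4.38 km / 0.11 m/s = 4380/0.11 = 3.982e+04 s = 0.4609 d.
First-order decay: C = 9.3·exp(−0.35·0.4609) = 9.3·0.851 = 7.915 g/m³.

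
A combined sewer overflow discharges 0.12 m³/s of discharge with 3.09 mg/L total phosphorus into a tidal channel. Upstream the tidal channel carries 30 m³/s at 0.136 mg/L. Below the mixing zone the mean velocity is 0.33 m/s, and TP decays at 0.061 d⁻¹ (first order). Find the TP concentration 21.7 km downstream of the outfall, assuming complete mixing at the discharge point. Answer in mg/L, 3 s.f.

0.141 mg/L

After complete mixing, C₀ = (0.12·3.09 + 30·0.136) / 30.12 = 0.1478 mg/L.
Travel time t = 2.17e+04 m / 0.33 m/s = 6.576e+04 s = 0.7611 d.
C = 0.1478·exp(−0.061·0.7611) = 0.1478·0.9546 = 0.1411 mg/L.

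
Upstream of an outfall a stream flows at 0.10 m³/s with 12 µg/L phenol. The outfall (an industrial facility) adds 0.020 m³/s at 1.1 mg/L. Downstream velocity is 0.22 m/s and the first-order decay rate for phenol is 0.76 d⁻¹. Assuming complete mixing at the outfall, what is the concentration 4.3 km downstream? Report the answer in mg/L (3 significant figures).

12 µg/L = 0.012 mg/L.
After complete mixing, C₀ = (0.02·1.1 + 0.1·0.012) / 0.12 = 0.1933 mg/L.
Travel time t = 4300 m / 0.22 m/s = 1.955e+04 s = 0.2262 d.
C = 0.1933·exp(−0.76·0.2262) = 0.1933·0.842 = 0.1628 mg/L.

0.163 mg/L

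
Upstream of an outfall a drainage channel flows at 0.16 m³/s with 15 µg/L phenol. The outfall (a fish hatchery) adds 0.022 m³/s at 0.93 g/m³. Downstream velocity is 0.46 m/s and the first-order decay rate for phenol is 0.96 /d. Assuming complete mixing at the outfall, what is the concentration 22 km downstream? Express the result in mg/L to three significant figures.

15 µg/L = 0.015 mg/L.
After complete mixing, C₀ = (0.022·0.93 + 0.16·0.015) / 0.182 = 0.1256 mg/L.
Travel time t = 2.2e+04 m / 0.46 m/s = 4.783e+04 s = 0.5535 d.
C = 0.1256·exp(−0.96·0.5535) = 0.1256·0.5878 = 0.07383 mg/L.

0.0738 mg/L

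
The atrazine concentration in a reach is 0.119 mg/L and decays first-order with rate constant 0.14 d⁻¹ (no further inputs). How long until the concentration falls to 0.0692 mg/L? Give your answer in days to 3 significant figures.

t = ln(C₀/C)/k = ln(0.119/0.0692)/0.14 = 0.5421/0.14 = 3.872 d.

3.87 d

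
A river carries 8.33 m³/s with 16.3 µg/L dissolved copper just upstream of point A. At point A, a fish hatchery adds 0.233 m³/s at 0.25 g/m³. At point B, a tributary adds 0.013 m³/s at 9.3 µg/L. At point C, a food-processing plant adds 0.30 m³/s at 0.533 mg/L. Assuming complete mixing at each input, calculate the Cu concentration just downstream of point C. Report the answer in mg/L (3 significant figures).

16.3 µg/L = 0.0163 mg/L.
After input A: C = (8.33·0.0163 + 0.233·0.25) / 8.563 = 0.02266 mg/L.
9.3 µg/L = 0.0093 mg/L.
After input B: C = (8.563·0.02266 + 0.013·0.0093) / 8.576 = 0.02264 mg/L.
After input C: C = (8.576·0.02264 + 0.3·0.533) / 8.876 = 0.03989 mg/L.

0.0399 mg/L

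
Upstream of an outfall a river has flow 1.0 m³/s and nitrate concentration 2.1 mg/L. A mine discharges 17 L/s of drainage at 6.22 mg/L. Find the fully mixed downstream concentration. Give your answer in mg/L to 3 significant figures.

17 L/s = 0.017 m³/s.
Conservation of mass across the mixing zone: C = (0.017·6.22 + 1·2.1) / (0.017 + 1) = 2.206/1.017 = 2.169 mg/L.

2.17 mg/L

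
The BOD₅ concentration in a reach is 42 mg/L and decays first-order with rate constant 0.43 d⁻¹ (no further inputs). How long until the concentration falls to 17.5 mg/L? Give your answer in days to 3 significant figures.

t = ln(C₀/C)/k = ln(42/17.5)/0.43 = 0.8755/0.43 = 2.036 d.

2.04 d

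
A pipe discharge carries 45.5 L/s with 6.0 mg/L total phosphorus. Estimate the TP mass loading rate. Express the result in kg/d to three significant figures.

23.6 kg/d

45.5 L/s = 0.0455 m³/s.
Mass flux = Q·C = 0.0455 m³/s × 6 g/m³ = 0.273 g/s.
= 0.273 g/s × 86.4 = 23.59 kg/d.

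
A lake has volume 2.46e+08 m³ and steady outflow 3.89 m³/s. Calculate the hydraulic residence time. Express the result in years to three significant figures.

2.00 yr

Q = 3.89 m³/s × 3.156e+07 s/yr = 1.228e+08 m³/yr.
Hydraulic residence time τ = V/Q = 2.46e+08/1.228e+08 = 2.004 yr.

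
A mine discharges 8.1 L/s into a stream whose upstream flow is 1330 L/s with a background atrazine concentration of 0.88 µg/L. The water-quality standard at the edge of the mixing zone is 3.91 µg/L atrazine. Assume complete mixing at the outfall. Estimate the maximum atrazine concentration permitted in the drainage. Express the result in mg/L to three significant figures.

0.501 mg/L

8.1 L/s = 0.0081 m³/s.
1330 L/s = 1.33 m³/s.
0.88 µg/L = 0.00088 mg/L.
3.91 µg/L = 0.00391 mg/L.
Mass balance: 0.00391·1.338 = 0.0081·Cₑ + 1.33·0.00088.
Cₑ = (0.005232 − 0.00117) / 0.0081 = 0.5014 mg/L.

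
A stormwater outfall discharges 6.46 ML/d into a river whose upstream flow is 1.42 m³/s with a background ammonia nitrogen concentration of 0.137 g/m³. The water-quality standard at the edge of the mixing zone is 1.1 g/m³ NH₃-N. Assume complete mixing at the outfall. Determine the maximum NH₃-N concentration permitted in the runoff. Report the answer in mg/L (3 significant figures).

19.4 mg/L

6.46 ML/d = 0.07477 m³/s.
Mass balance: 1.1·1.495 = 0.07477·Cₑ + 1.42·0.137.
Cₑ = (1.644 − 0.1945) / 0.07477 = 19.39 mg/L.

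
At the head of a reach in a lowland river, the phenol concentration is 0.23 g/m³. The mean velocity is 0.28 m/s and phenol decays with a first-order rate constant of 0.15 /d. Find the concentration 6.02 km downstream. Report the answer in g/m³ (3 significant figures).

Travel time t = 6.02 km / 0.28 m/s = 6020/0.28 = 2.15e+04 s = 0.2488 d.
First-order decay: C = 0.23·exp(−0.15·0.2488) = 0.23·0.9634 = 0.2216 g/m³.

0.222 g/m³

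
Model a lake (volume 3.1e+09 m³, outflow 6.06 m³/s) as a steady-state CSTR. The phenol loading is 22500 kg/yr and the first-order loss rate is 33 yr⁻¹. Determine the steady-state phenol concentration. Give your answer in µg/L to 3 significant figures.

0.220 µg/L

Outflow Q = 6.06 m³/s × 3.156e+07 s/yr = 1.912e+08 m³/yr.
Steady-state CSTR mass balance: W = Q·C + k·V·C, so C = W/(Q + kV).
Q + kV = 1.912e+08 + 33·3.1e+09 = 1.025e+11 m³/yr.
C = 22500/1.025e+11 = 2.195e-07 kg/m³ = 0.0002195 mg/L = 0.2195 µg/L.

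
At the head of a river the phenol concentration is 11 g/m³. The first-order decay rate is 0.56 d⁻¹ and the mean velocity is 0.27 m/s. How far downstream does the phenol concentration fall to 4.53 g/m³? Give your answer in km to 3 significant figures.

From C = C₀·e^(−kt), t = ln(C₀/C)/k = ln(11/4.53)/0.56 = 0.8872/0.56 = 1.584 d.
Distance = v·t = 0.27 m/s × 1.369e+05 s = 3.696e+04 m = 36.96 km.

37.0 km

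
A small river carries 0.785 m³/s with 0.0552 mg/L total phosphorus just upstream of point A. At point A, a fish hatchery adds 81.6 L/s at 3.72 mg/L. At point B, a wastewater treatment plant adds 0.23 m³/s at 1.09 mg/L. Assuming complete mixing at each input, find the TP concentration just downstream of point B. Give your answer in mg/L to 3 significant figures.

0.545 mg/L

81.6 L/s = 0.0816 m³/s.
After input A: C = (0.785·0.0552 + 0.0816·3.72) / 0.8666 = 0.4003 mg/L.
After input B: C = (0.8666·0.4003 + 0.23·1.09) / 1.097 = 0.5449 mg/L.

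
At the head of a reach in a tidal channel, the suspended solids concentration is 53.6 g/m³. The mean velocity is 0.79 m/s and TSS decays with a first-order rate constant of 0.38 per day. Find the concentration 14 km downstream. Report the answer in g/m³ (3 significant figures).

49.6 g/m³

Travel time t = 14 km / 0.79 m/s = 1.4e+04/0.79 = 1.772e+04 s = 0.2051 d.
First-order decay: C = 53.6·exp(−0.38·0.2051) = 53.6·0.925 = 49.58 g/m³.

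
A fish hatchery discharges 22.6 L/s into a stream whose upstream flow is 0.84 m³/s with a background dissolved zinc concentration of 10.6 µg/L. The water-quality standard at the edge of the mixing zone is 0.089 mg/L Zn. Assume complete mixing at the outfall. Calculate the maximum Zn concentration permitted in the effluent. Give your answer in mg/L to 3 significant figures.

22.6 L/s = 0.0226 m³/s.
10.6 µg/L = 0.0106 mg/L.
Mass balance: 0.089·0.8626 = 0.0226·Cₑ + 0.84·0.0106.
Cₑ = (0.07677 − 0.008904) / 0.0226 = 3.003 mg/L.

3.00 mg/L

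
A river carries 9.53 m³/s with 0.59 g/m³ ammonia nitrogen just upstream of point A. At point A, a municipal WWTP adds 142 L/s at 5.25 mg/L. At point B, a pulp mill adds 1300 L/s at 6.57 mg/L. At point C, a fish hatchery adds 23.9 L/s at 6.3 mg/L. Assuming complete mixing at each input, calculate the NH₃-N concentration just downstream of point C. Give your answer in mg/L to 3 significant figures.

1.37 mg/L

142 L/s = 0.142 m³/s.
After input A: C = (9.53·0.59 + 0.142·5.25) / 9.672 = 0.6584 mg/L.
1300 L/s = 1.3 m³/s.
After input B: C = (9.672·0.6584 + 1.3·6.57) / 10.97 = 1.359 mg/L.
23.9 L/s = 0.0239 m³/s.
After input C: C = (10.97·1.359 + 0.0239·6.3) / 11 = 1.37 mg/L.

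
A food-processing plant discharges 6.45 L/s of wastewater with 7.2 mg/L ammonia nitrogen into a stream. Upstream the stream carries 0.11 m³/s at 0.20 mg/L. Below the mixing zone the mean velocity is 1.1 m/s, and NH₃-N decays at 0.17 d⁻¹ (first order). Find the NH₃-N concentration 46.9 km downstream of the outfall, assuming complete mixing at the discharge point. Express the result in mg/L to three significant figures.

0.540 mg/L

6.45 L/s = 0.00645 m³/s.
After complete mixing, C₀ = (0.00645·7.2 + 0.11·0.2) / 0.1164 = 0.5877 mg/L.
Travel time t = 4.69e+04 m / 1.1 m/s = 4.264e+04 s = 0.4935 d.
C = 0.5877·exp(−0.17·0.4935) = 0.5877·0.9195 = 0.5404 mg/L.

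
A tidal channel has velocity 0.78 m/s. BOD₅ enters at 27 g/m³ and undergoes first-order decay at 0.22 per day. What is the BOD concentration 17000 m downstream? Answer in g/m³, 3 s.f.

Travel time t = 17000 m / 0.78 m/s = 1.7e+04/0.78 = 2.179e+04 s = 0.2523 d.
First-order decay: C = 27·exp(−0.22·0.2523) = 27·0.946 = 25.54 g/m³.

25.5 g/m³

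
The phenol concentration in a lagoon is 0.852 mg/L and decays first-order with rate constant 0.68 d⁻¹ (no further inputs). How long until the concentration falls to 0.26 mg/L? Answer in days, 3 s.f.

1.75 d

t = ln(C₀/C)/k = ln(0.852/0.26)/0.68 = 1.187/0.68 = 1.745 d.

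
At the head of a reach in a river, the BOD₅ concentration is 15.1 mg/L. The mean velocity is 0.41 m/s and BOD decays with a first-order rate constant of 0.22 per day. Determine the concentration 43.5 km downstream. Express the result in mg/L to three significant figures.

Travel time t = 43.5 km / 0.41 m/s = 4.35e+04/0.41 = 1.061e+05 s = 1.228 d.
First-order decay: C = 15.1·exp(−0.22·1.228) = 15.1·0.7633 = 11.53 mg/L.

11.5 mg/L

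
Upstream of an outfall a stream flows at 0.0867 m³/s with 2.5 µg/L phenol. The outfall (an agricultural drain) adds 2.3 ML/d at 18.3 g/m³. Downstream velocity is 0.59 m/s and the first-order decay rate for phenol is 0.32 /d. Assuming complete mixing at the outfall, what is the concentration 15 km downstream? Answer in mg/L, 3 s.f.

2.3 ML/d = 0.02662 m³/s.
2.5 µg/L = 0.0025 mg/L.
After complete mixing, C₀ = (0.02662·18.3 + 0.0867·0.0025) / 0.1133 = 4.301 mg/L.
Travel time t = 1.5e+04 m / 0.59 m/s = 2.542e+04 s = 0.2943 d.
C = 4.301·exp(−0.32·0.2943) = 4.301·0.9101 = 3.914 mg/L.

3.91 mg/L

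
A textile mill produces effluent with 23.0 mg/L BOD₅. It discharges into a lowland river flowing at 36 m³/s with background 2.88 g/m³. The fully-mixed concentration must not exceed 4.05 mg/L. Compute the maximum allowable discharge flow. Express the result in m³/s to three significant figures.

Mass balance at complete mixing: C_std·(Q_w + Q_r) = Q_w·C_e + Q_r·C_b.
Rearranging, Q_w = Q_r·(C_std − C_b)/(C_e − C_std) = 36·(4.05 − 2.88) / (23 − 4.05) = 2.223 m³/s.

2.22 m³/s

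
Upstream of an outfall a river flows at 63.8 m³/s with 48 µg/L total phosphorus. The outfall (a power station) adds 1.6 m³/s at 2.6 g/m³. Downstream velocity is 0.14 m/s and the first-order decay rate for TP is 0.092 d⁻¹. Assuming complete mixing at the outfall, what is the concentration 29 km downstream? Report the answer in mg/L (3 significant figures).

0.0886 mg/L

48 µg/L = 0.048 mg/L.
After complete mixing, C₀ = (1.6·2.6 + 63.8·0.048) / 65.4 = 0.1104 mg/L.
Travel time t = 2.9e+04 m / 0.14 m/s = 2.071e+05 s = 2.397 d.
C = 0.1104·exp(−0.092·2.397) = 0.1104·0.8021 = 0.08858 mg/L.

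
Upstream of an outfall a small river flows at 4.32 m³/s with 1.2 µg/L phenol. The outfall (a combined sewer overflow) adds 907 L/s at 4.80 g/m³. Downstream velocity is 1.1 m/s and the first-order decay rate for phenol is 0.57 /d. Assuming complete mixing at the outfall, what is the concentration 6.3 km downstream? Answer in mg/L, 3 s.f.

0.803 mg/L

907 L/s = 0.907 m³/s.
1.2 µg/L = 0.0012 mg/L.
After complete mixing, C₀ = (0.907·4.8 + 4.32·0.0012) / 5.227 = 0.8339 mg/L.
Travel time t = 6300 m / 1.1 m/s = 5727 s = 0.06629 d.
C = 0.8339·exp(−0.57·0.06629) = 0.8339·0.9629 = 0.803 mg/L.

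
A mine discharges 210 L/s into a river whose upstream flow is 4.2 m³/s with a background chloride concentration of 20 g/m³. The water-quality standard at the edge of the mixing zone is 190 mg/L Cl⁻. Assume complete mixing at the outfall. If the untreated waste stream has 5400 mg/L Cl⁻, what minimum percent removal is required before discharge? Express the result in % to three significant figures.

210 L/s = 0.21 m³/s.
Mass balance: 190·4.41 = 0.21·Cₑ + 4.2·20.
Cₑ = (837.9 − 84) / 0.21 = 3590 mg/L.
Required removal = 1 − 3590/5400 = 33.52 %.

33.5 %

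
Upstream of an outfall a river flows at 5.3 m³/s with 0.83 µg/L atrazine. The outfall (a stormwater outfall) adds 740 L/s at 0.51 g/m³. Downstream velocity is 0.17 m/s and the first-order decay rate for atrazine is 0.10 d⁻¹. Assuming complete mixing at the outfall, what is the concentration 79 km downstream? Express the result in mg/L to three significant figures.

0.0369 mg/L

740 L/s = 0.74 m³/s.
0.83 µg/L = 0.00083 mg/L.
After complete mixing, C₀ = (0.74·0.51 + 5.3·0.00083) / 6.04 = 0.06321 mg/L.
Travel time t = 7.9e+04 m / 0.17 m/s = 4.647e+05 s = 5.379 d.
C = 0.06321·exp(−0.10·5.379) = 0.06321·0.584 = 0.03692 mg/L.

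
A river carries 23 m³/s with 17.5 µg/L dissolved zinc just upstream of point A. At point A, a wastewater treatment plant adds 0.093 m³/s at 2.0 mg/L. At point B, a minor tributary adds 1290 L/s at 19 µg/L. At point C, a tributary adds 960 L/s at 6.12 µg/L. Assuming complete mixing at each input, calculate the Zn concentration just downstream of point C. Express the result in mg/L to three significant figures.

0.0244 mg/L

17.5 µg/L = 0.0175 mg/L.
After input A: C = (23·0.0175 + 0.093·2) / 23.09 = 0.02548 mg/L.
1290 L/s = 1.29 m³/s.
19 µg/L = 0.019 mg/L.
After input B: C = (23.09·0.02548 + 1.29·0.019) / 24.38 = 0.02514 mg/L.
960 L/s = 0.96 m³/s.
6.12 µg/L = 0.00612 mg/L.
After input C: C = (24.38·0.02514 + 0.96·0.00612) / 25.34 = 0.02442 mg/L.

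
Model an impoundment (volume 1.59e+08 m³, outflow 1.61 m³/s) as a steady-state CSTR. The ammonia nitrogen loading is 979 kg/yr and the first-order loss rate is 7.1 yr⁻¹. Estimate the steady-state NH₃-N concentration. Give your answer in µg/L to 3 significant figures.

0.830 µg/L

Outflow Q = 1.61 m³/s × 3.156e+07 s/yr = 5.081e+07 m³/yr.
Steady-state CSTR mass balance: W = Q·C + k·V·C, so C = W/(Q + kV).
Q + kV = 5.081e+07 + 7.1·1.59e+08 = 1.18e+09 m³/yr.
C = 979/1.18e+09 = 8.299e-07 kg/m³ = 0.0008299 mg/L = 0.8299 µg/L.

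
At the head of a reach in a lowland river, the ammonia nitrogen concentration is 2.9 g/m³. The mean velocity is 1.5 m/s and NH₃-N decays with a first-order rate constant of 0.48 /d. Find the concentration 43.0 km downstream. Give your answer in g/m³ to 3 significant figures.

Travel time t = 43.0 km / 1.5 m/s = 4.3e+04/1.5 = 2.867e+04 s = 0.3318 d.
First-order decay: C = 2.9·exp(−0.48·0.3318) = 2.9·0.8528 = 2.473 g/m³.

2.47 g/m³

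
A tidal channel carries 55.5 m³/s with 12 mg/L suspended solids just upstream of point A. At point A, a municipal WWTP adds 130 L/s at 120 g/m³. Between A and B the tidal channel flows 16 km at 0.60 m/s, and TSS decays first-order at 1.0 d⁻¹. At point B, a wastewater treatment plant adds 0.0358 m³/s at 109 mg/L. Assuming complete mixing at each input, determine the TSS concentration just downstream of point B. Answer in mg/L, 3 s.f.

130 L/s = 0.13 m³/s.
After input A: C = (55.5·12 + 0.13·120) / 55.63 = 12.25 mg/L.
Over the 16 km reach to input B (t = 2.667e+04 s = 0.3086 d), decay gives C = 12.25·exp(−1.0·0.3086) = 8.999 mg/L.
After input B: C = (55.63·8.999 + 0.0358·109) / 55.67 = 9.063 mg/L.

9.06 mg/L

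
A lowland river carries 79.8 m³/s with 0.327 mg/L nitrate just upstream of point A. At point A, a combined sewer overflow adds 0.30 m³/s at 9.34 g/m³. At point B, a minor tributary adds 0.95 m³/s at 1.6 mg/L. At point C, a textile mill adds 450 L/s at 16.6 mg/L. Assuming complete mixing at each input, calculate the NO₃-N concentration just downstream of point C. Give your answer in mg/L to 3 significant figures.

After input A: C = (79.8·0.327 + 0.3·9.34) / 80.1 = 0.3608 mg/L.
After input B: C = (80.1·0.3608 + 0.95·1.6) / 81.05 = 0.3753 mg/L.
450 L/s = 0.45 m³/s.
After input C: C = (81.05·0.3753 + 0.45·16.6) / 81.5 = 0.4649 mg/L.

0.465 mg/L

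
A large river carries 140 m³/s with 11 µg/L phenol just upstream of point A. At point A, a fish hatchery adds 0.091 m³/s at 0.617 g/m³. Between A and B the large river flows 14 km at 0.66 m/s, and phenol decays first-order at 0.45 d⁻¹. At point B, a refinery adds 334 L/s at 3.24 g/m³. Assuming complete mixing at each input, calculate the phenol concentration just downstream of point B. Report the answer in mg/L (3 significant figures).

0.0179 mg/L

11 µg/L = 0.011 mg/L.
After input A: C = (140·0.011 + 0.091·0.617) / 140.1 = 0.01139 mg/L.
Over the 14 km reach to input B (t = 2.121e+04 s = 0.2455 d), decay gives C = 0.01139·exp(−0.45·0.2455) = 0.0102 mg/L.
334 L/s = 0.334 m³/s.
After input B: C = (140.1·0.0102 + 0.334·3.24) / 140.4 = 0.01788 mg/L.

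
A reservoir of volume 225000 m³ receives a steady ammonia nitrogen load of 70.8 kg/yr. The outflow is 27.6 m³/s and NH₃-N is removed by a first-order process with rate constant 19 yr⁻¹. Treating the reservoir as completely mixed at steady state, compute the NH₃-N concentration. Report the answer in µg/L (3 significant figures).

Outflow Q = 27.6 m³/s × 3.156e+07 s/yr = 8.71e+08 m³/yr.
Steady-state CSTR mass balance: W = Q·C + k·V·C, so C = W/(Q + kV).
Q + kV = 8.71e+08 + 19·225000 = 8.753e+08 m³/yr.
C = 70.8/8.753e+08 = 8.089e-08 kg/m³ = 8.089e-05 mg/L = 0.08089 µg/L.

0.0809 µg/L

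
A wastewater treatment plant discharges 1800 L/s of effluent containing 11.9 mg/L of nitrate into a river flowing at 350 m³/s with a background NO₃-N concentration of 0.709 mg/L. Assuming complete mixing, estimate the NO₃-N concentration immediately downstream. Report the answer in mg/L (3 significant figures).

0.766 mg/L

1800 L/s = 1.8 m³/s.
By mass balance at complete mixing, C = (1.8·11.9 + 350·0.709) / (1.8 + 350) = 269.6/351.8 = 0.7663 mg/L.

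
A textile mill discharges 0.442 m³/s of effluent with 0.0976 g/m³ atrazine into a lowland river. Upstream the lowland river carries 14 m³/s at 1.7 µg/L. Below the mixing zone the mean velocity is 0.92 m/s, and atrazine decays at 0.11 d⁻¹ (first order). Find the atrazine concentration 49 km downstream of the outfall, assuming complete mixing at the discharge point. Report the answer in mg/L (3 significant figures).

1.7 µg/L = 0.0017 mg/L.
After complete mixing, C₀ = (0.442·0.0976 + 14·0.0017) / 14.44 = 0.004635 mg/L.
Travel time t = 4.9e+04 m / 0.92 m/s = 5.326e+04 s = 0.6164 d.
C = 0.004635·exp(−0.11·0.6164) = 0.004635·0.9344 = 0.004331 mg/L.

0.00433 mg/L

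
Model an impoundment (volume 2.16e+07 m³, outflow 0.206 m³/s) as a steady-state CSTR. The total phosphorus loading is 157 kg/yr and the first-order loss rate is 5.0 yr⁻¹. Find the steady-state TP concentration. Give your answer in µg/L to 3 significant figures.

Outflow Q = 0.206 m³/s × 3.156e+07 s/yr = 6.501e+06 m³/yr.
Steady-state CSTR mass balance: W = Q·C + k·V·C, so C = W/(Q + kV).
Q + kV = 6.501e+06 + 5.0·2.16e+07 = 1.145e+08 m³/yr.
C = 157/1.145e+08 = 1.371e-06 kg/m³ = 0.001371 mg/L = 1.371 µg/L.

1.37 µg/L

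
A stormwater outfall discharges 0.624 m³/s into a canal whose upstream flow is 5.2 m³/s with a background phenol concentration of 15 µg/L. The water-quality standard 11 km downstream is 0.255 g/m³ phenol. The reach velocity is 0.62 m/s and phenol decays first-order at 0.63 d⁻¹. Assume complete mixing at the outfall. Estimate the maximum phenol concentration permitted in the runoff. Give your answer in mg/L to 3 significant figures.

15 µg/L = 0.015 mg/L.
Travel time to the compliance point: t = 1.1e+04/0.62 = 1.774e+04 s = 0.2053 d; decay factor exp(−0.63·0.2053) = 0.8787.
So the concentration just after mixing may be at most 0.255/0.8787 = 0.2902 mg/L.
Mass balance: 0.2902·5.824 = 0.624·Cₑ + 5.2·0.015.
Cₑ = (1.69 − 0.078) / 0.624 = 2.584 mg/L.

2.58 mg/L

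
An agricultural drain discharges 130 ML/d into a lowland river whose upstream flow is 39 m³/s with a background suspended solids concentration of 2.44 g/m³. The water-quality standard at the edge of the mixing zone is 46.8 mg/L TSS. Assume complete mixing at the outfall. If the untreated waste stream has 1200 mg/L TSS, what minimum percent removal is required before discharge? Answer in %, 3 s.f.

130 ML/d = 1.505 m³/s.
Mass balance: 46.8·40.5 = 1.505·Cₑ + 39·2.44.
Cₑ = (1896 − 95.16) / 1.505 = 1197 mg/L.
Required removal = 1 − 1197/1200 = 0.2824 %.

0.282 %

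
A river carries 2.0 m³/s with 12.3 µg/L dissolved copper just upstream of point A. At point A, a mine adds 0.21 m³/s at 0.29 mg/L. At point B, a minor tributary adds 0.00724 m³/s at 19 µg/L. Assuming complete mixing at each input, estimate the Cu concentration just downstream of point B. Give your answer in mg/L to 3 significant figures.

0.0386 mg/L

12.3 µg/L = 0.0123 mg/L.
After input A: C = (2·0.0123 + 0.21·0.29) / 2.21 = 0.03869 mg/L.
19 µg/L = 0.019 mg/L.
After input B: C = (2.21·0.03869 + 0.00724·0.019) / 2.217 = 0.03862 mg/L.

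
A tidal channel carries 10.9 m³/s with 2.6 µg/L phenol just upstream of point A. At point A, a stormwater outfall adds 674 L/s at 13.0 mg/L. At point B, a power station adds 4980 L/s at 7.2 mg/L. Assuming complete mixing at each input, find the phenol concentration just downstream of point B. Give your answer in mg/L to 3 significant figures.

2.70 mg/L

2.6 µg/L = 0.0026 mg/L.
674 L/s = 0.674 m³/s.
After input A: C = (10.9·0.0026 + 0.674·13) / 11.57 = 0.7595 mg/L.
4980 L/s = 4.98 m³/s.
After input B: C = (11.57·0.7595 + 4.98·7.2) / 16.55 = 2.697 mg/L.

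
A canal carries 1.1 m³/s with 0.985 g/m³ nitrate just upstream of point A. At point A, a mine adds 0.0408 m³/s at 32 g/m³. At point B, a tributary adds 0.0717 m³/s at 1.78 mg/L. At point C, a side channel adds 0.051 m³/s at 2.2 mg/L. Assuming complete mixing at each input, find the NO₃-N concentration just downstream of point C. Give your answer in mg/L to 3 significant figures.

2.08 mg/L

After input A: C = (1.1·0.985 + 0.0408·32) / 1.141 = 2.094 mg/L.
After input B: C = (1.141·2.094 + 0.0717·1.78) / 1.213 = 2.076 mg/L.
After input C: C = (1.213·2.076 + 0.051·2.2) / 1.264 = 2.081 mg/L.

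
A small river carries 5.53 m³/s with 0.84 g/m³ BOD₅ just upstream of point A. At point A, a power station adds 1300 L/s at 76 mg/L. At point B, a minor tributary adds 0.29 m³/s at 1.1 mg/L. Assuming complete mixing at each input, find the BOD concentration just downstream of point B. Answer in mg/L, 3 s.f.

1300 L/s = 1.3 m³/s.
After input A: C = (5.53·0.84 + 1.3·76) / 6.83 = 15.15 mg/L.
After input B: C = (6.83·15.15 + 0.29·1.1) / 7.12 = 14.57 mg/L.

14.6 mg/L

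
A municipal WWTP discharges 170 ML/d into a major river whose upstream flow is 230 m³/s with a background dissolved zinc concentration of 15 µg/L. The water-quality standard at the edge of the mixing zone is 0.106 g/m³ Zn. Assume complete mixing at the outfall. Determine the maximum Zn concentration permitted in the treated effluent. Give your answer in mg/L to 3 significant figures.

10.7 mg/L

170 ML/d = 1.968 m³/s.
15 µg/L = 0.015 mg/L.
Mass balance: 0.106·232 = 1.968·Cₑ + 230·0.015.
Cₑ = (24.59 − 3.45) / 1.968 = 10.74 mg/L.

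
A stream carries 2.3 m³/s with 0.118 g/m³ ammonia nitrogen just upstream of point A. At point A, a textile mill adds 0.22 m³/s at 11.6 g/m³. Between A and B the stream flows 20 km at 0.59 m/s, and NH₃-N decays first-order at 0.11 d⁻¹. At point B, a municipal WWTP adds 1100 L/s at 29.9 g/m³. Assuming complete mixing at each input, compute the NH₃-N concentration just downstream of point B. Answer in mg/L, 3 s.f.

After input A: C = (2.3·0.118 + 0.22·11.6) / 2.52 = 1.12 mg/L.
Over the 20 km reach to input B (t = 3.39e+04 s = 0.3923 d), decay gives C = 1.12·exp(−0.11·0.3923) = 1.073 mg/L.
1100 L/s = 1.1 m³/s.
After input B: C = (2.52·1.073 + 1.1·29.9) / 3.62 = 9.833 mg/L.

9.83 mg/L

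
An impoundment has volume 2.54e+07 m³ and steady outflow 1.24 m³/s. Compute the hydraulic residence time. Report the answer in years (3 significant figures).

Q = 1.24 m³/s × 3.156e+07 s/yr = 3.913e+07 m³/yr.
Hydraulic residence time τ = V/Q = 2.54e+07/3.913e+07 = 0.6491 yr.

0.649 yr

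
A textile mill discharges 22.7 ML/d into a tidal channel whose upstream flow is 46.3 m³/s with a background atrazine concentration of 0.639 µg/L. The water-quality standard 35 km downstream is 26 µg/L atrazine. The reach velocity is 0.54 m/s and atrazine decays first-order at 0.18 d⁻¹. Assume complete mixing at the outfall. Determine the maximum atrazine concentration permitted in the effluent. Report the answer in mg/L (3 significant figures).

5.16 mg/L

22.7 ML/d = 0.2627 m³/s.
0.639 µg/L = 0.000639 mg/L.
26 µg/L = 0.026 mg/L.
Travel time to the compliance point: t = 3.5e+04/0.54 = 6.481e+04 s = 0.7502 d; decay factor exp(−0.18·0.7502) = 0.8737.
So the concentration just after mixing may be at most 0.026/0.8737 = 0.02976 mg/L.
Mass balance: 0.02976·46.56 = 0.2627·Cₑ + 46.3·0.000639.
Cₑ = (1.386 − 0.02959) / 0.2627 = 5.161 mg/L.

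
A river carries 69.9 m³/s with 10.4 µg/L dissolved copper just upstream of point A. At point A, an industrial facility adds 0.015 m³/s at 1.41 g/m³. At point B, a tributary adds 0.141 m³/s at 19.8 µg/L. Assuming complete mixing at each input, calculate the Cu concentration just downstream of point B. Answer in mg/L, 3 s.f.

0.0107 mg/L

10.4 µg/L = 0.0104 mg/L.
After input A: C = (69.9·0.0104 + 0.015·1.41) / 69.92 = 0.0107 mg/L.
19.8 µg/L = 0.0198 mg/L.
After input B: C = (69.92·0.0107 + 0.141·0.0198) / 70.06 = 0.01072 mg/L.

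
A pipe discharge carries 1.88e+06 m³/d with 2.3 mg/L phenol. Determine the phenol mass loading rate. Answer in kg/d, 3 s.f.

1.88e+06 m³/d = 21.76 m³/s.
Mass flux = Q·C = 21.76 m³/s × 2.3 g/m³ = 50.05 g/s.
= 50.05 g/s × 86.4 = 4324 kg/d.

4320 kg/d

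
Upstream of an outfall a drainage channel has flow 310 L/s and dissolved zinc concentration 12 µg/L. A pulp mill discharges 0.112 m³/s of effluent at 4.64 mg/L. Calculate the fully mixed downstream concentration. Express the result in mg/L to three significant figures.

1.24 mg/L

310 L/s = 0.31 m³/s.
12 µg/L = 0.012 mg/L.
Flow-weighted mixing gives C = (0.112·4.64 + 0.31·0.012) / (0.112 + 0.31) = 0.5234/0.422 = 1.24 mg/L.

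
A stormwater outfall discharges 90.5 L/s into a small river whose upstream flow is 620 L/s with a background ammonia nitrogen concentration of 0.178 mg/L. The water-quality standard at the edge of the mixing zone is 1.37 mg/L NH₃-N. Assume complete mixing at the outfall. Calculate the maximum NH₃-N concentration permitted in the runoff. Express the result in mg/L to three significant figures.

9.54 mg/L

90.5 L/s = 0.0905 m³/s.
620 L/s = 0.62 m³/s.
Mass balance: 1.37·0.7105 = 0.0905·Cₑ + 0.62·0.178.
Cₑ = (0.9734 − 0.1104) / 0.0905 = 9.536 mg/L.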